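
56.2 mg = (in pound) 0.0001239. Check: 1 mg = 1e-06 kg, so 56.2 mg = 56.2 * 1e-06 = 5.62e-05 kg. 1 pound = 0.45359237 kg, so 5.62e-05 kg = 5.62e-05 / 0.45359237 = 0.00012389979 pound ≈ 0.0001239 pound (4 s.f.).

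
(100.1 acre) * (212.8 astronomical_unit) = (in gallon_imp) 2.837e+21. Check: 1 acre = 4046.8564 m^2, so 100.1 acre = 100.1 * 4046.8564 = 405090.33 m^2. 1 astronomical_unit = 1.4959787e+11 m, so 212.8 astronomical_unit = 212.8 * 1.4959787e+11 = 3.1834427e+13 m. Combine: 405090.33 m^2 * 3.1834427e+13 m = 1.2895818e+19 m^3. 1 gallon_imp = 0.00454609 m^3, so 1.2895818e+19 m^3 = 1.2895818e+19 / 0.00454609 = 2.8366835e+21 gallon_imp ≈ 2.837e+21 gallon_imp (4 s.f.).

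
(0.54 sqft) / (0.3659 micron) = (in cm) 1.371e+07. Check: 1 sqft = 0.09290304 m^2, so 0.54 sqft = 0.54 * 0.09290304 = 0.050167642 m^2. 1 micron = 1e-06 m, so 0.3659 micron = 0.3659 * 1e-06 = 3.659e-07 m. Combine: 0.050167642 m^2 / 3.659e-07 m = 137107.52 m. 1 cm = 0.01 m, so 137107.52 m = 137107.52 / 0.01 = 13710752 cm ≈ 1.371e+07 cm (4 s.f.).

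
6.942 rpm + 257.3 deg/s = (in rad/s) 5.218. Check: 1 rpm = 0.10471976 rad/s, so 6.942 rpm = 6.942 * 0.10471976 = 0.72696454 rad/s. 1 deg/s = 0.017453293 rad/s, so 257.3 deg/s = 257.3 * 0.017453293 = 4.4907322 rad/s. Sum: 0.72696454 + 4.4907322 = 5.2176967 rad/s. Result: 5.2176967 rad/s ≈ 5.218 rad/s (4 s.f.).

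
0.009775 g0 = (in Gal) 1 g0 = 9.80665 m/s^2, so 0.009775 g0 = 0.009775 * 9.80665 = 0.095860004 m/s^2. 1 Gal = 0.01 m/s^2, so 0.095860004 m/s^2 = 0.095860004 / 0.01 = 9.5860004 Gal ≈ 9.586 Gal (4 s.f.). Final answer: 9.586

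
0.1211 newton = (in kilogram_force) 0.1211 newton = 0.1211 N. 1 kilogram_force = 9.80665 N, so 0.1211 N = 0.1211 / 9.80665 = 0.012348763 kilogram_force ≈ 0.01235 kilogram_force (4 s.f.). Final answer: 0.01235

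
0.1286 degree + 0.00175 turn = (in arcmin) 45.52. Check: 1 degree = 0.017453293 rad, so 0.1286 degree = 0.1286 * 0.017453293 = 0.0022444934 rad. 1 turn = 6.2831853 rad, so 0.00175 turn = 0.00175 * 6.2831853 = 0.010995574 rad. Sum: 0.0022444934 + 0.010995574 = 0.013240068 rad. 1 arcmin = 0.00029088821 rad, so 0.013240068 rad = 0.013240068 / 0.00029088821 = 45.516 arcmin ≈ 45.52 arcmin (4 s.f.).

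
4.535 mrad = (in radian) 0.004535. Check: 1 mrad = 0.001 rad, so 4.535 mrad = 4.535 * 0.001 = 0.004535 rad. 0.004535 rad = 0.004535 radian.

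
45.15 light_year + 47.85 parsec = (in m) 1 light_year = 9.4607305e+15 m, so 45.15 light_year = 45.15 * 9.4607305e+15 = 4.2715198e+17 m. 1 parsec = 3.0856776e+16 m, so 47.85 parsec = 47.85 * 3.0856776e+16 = 1.4764967e+18 m. Sum: 4.2715198e+17 + 1.4764967e+18 = 1.9036487e+18 m. Result: 1.9036487e+18 m ≈ 1.904e+18 m (4 s.f.). Final answer: 1.904e+18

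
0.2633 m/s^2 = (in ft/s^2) 0.8638. Check: 1 ft/s^2 = 0.3048 m/s^2, so 0.2633 m/s^2 = 0.2633 / 0.3048 = 0.86384514 ft/s^2 ≈ 0.8638 ft/s^2 (4 s.f.).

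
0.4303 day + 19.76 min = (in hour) 1 day = 86400 s, so 0.4303 day = 0.4303 * 86400 = 37177.92 s. 1 min = 60 s, so 19.76 min = 19.76 * 60 = 1185.6 s. Sum: 37177.92 + 1185.6 = 38363.52 s. 1 hour = 3600 s, so 38363.52 s = 38363.52 / 3600 = 10.656533 hour ≈ 10.66 hour (4 s.f.). Final answer: 10.66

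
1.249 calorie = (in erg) 1 calorie = 4.184 J, so 1.249 calorie = 1.249 * 4.184 = 5.225816 J. 1 erg = 1e-07 J, so 5.225816 J = 5.225816 / 1e-07 = 52258160 erg ≈ 5.226e+07 erg (4 s.f.). Final answer: 5.226e+07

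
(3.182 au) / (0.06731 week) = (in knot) 1 au = 1.4959787e+11 m, so 3.182 au = 3.182 * 1.4959787e+11 = 4.7602042e+11 m. 1 week = 604800 s, so 0.06731 week = 0.06731 * 604800 = 40709.088 s. Combine: 4.7602042e+11 m / 40709.088 s = 11693223 m/s. 1 knot = 0.51444444 m/s, so 11693223 m/s = 11693223 / 0.51444444 = 22729806 knot ≈ 2.273e+07 knot (4 s.f.). Final answer: 2.273e+07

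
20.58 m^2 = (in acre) 1 acre = 4046.8564 m^2, so 20.58 m^2 = 20.58 / 4046.8564 = 0.0050854288 acre ≈ 0.005085 acre (4 s.f.). Final answer: 0.005085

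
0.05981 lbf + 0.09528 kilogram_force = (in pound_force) 0.2699. Check: 1 lbf = 4.4482216 N, so 0.05981 lbf = 0.05981 * 4.4482216 = 0.26604813 N. 1 kilogram_force = 9.80665 N, so 0.09528 kilogram_force = 0.09528 * 9.80665 = 0.93437761 N. Sum: 0.26604813 + 0.93437761 = 1.2004257 N. 1 pound_force = 4.4482216 N, so 1.2004257 N = 1.2004257 / 4.4482216 = 0.26986644 pound_force ≈ 0.2699 pound_force (4 s.f.).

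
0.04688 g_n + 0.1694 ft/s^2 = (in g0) 1 g_n = 9.80665 m/s^2, so 0.04688 g_n = 0.04688 * 9.80665 = 0.45973575 m/s^2. 1 ft/s^2 = 0.3048 m/s^2, so 0.1694 ft/s^2 = 0.1694 * 0.3048 = 0.05163312 m/s^2. Sum: 0.45973575 + 0.05163312 = 0.51136887 m/s^2. 1 g0 = 9.80665 m/s^2, so 0.51136887 m/s^2 = 0.51136887 / 9.80665 = 0.052145113 g0 ≈ 0.05215 g0 (4 s.f.). Final answer: 0.05215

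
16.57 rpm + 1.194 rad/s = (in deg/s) 167.8. Check: 1 rpm = 0.10471976 rad/s, so 16.57 rpm = 16.57 * 0.10471976 = 1.7352063 rad/s. 1.194 rad/s is already in rad/s. Sum: 1.7352063 + 1.194 = 2.9292063 rad/s. 1 deg/s = 0.017453293 rad/s, so 2.9292063 rad/s = 2.9292063 / 0.017453293 = 167.83116 deg/s ≈ 167.8 deg/s (4 s.f.).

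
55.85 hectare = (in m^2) 1 hectare = 10000 m^2, so 55.85 hectare = 55.85 * 10000 = 558500 m^2. Result: 558500 m^2 ≈ 5.585e+05 m^2 (4 s.f.). Final answer: 5.585e+05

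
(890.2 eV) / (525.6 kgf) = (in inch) 1.089e-18. Check: 1 eV = 1.6021766e-19 J, so 890.2 eV = 890.2 * 1.6021766e-19 = 1.4262576e-16 J. 1 kgf = 9.80665 N, so 525.6 kgf = 525.6 * 9.80665 = 5154.3752 N. Combine: 1.4262576e-16 J / 5154.3752 N = 2.7670815e-20 m. 1 inch = 0.0254 m, so 2.7670815e-20 m = 2.7670815e-20 / 0.0254 = 1.0894022e-18 inch ≈ 1.089e-18 inch (4 s.f.).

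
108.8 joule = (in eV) 108.8 joule = 108.8 J. 1 eV = 1.6021766e-19 J, so 108.8 J = 108.8 / 1.6021766e-19 = 6.7907619e+20 eV ≈ 6.791e+20 eV (4 s.f.). Final answer: 6.791e+20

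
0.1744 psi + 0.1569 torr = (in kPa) 1 psi = 6894.7573 Pa, so 0.1744 psi = 0.1744 * 6894.7573 = 1202.4457 Pa. 1 torr = 133.32237 Pa, so 0.1569 torr = 0.1569 * 133.32237 = 20.91828 Pa. Sum: 1202.4457 + 20.91828 = 1223.364 Pa. 1 kPa = 1000 Pa, so 1223.364 Pa = 1223.364 / 1000 = 1.223364 kPa ≈ 1.223 kPa (4 s.f.). Final answer: 1.223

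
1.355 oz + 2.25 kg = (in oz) 80.72. Check: 1 oz = 0.028349523 kg, so 1.355 oz = 1.355 * 0.028349523 = 0.038413604 kg. 2.25 kg is already in kg. Sum: 0.038413604 + 2.25 = 2.2884136 kg. 1 oz = 0.028349523 kg, so 2.2884136 kg = 2.2884136 / 0.028349523 = 80.721414 oz ≈ 80.72 oz (4 s.f.).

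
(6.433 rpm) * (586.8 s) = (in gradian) 1 rpm = 0.10471976 rad/s, so 6.433 rpm = 6.433 * 0.10471976 = 0.67366218 rad/s. 586.8 s is already in s. Combine: 0.67366218 rad/s * 586.8 s = 395.30497 rad. 1 gradian = 0.015707963 rad, so 395.30497 rad = 395.30497 / 0.015707963 = 25165.896 gradian ≈ 2.517e+04 gradian (4 s.f.). Final answer: 2.517e+04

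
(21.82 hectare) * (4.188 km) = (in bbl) 5.748e+09. Check: 1 hectare = 10000 m^2, so 21.82 hectare = 21.82 * 10000 = 218200 m^2. 1 km = 1000 m, so 4.188 km = 4.188 * 1000 = 4188 m. Combine: 218200 m^2 * 4188 m = 9.138216e+08 m^3. 1 bbl = 0.15898729 m^3, so 9.138216e+08 m^3 = 9.138216e+08 / 0.15898729 = 5.7477649e+09 bbl ≈ 5.748e+09 bbl (4 s.f.).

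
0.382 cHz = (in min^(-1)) 0.2292. Check: 1 cHz = 0.01 Hz, so 0.382 cHz = 0.382 * 0.01 = 0.00382 Hz. 1 min^(-1) = 0.016666667 Hz, so 0.00382 Hz = 0.00382 / 0.016666667 = 0.2292 min^(-1).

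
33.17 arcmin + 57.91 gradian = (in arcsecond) 1.896e+05. Check: 1 arcmin = 0.00029088821 rad, so 33.17 arcmin = 33.17 * 0.00029088821 = 0.0096487619 rad. 1 gradian = 0.015707963 rad, so 57.91 gradian = 57.91 * 0.015707963 = 0.90964815 rad. Sum: 0.0096487619 + 0.90964815 = 0.91929691 rad. 1 arcsecond = 4.8481368e-06 rad, so 0.91929691 rad = 0.91929691 / 4.8481368e-06 = 189618.6 arcsecond ≈ 1.896e+05 arcsecond (4 s.f.).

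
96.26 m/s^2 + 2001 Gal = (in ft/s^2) 381.5. Check: 96.26 m/s^2 is already in m/s^2. 1 Gal = 0.01 m/s^2, so 2001 Gal = 2001 * 0.01 = 20.01 m/s^2. Sum: 96.26 + 20.01 = 116.27 m/s^2. 1 ft/s^2 = 0.3048 m/s^2, so 116.27 m/s^2 = 116.27 / 0.3048 = 381.46325 ft/s^2 ≈ 381.5 ft/s^2 (4 s.f.).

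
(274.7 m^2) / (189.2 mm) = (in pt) 4.116e+06. Check: 274.7 m^2 is already in m^2. 1 mm = 0.001 m, so 189.2 mm = 189.2 * 0.001 = 0.1892 m. Combine: 274.7 m^2 / 0.1892 m = 1451.9027 m. 1 pt = 0.00035277778 m, so 1451.9027 m = 1451.9027 / 0.00035277778 = 4115629.8 pt ≈ 4.116e+06 pt (4 s.f.).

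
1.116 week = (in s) 6.75e+05. Check: 1 week = 604800 s, so 1.116 week = 1.116 * 604800 = 674956.8 s. Result: 674956.8 s ≈ 6.75e+05 s (4 s.f.).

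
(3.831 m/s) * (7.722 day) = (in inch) 3.831 m/s is already in m/s. 1 day = 86400 s, so 7.722 day = 7.722 * 86400 = 667180.8 s. Combine: 3.831 m/s * 667180.8 s = 2555969.6 m. 1 inch = 0.0254 m, so 2555969.6 m = 2555969.6 / 0.0254 = 1.0062873e+08 inch ≈ 1.006e+08 inch (4 s.f.). Final answer: 1.006e+08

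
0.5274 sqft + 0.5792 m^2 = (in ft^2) 6.762. Check: 1 sqft = 0.09290304 m^2, so 0.5274 sqft = 0.5274 * 0.09290304 = 0.048997063 m^2. 0.5792 m^2 is already in m^2. Sum: 0.048997063 + 0.5792 = 0.62819706 m^2. 1 ft^2 = 0.09290304 m^2, so 0.62819706 m^2 = 0.62819706 / 0.09290304 = 6.7618569 ft^2 ≈ 6.762 ft^2 (4 s.f.).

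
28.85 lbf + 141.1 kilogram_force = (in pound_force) 1 lbf = 4.4482216 N, so 28.85 lbf = 28.85 * 4.4482216 = 128.33119 N. 1 kilogram_force = 9.80665 N, so 141.1 kilogram_force = 141.1 * 9.80665 = 1383.7183 N. Sum: 128.33119 + 1383.7183 = 1512.0495 N. 1 pound_force = 4.4482216 N, so 1512.0495 N = 1512.0495 / 4.4482216 = 339.92225 pound_force ≈ 339.9 pound_force (4 s.f.). Final answer: 339.9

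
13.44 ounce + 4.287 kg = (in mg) 4.668e+06. Check: 1 ounce = 0.028349523 kg, so 13.44 ounce = 13.44 * 0.028349523 = 0.38101759 kg. 4.287 kg is already in kg. Sum: 0.38101759 + 4.287 = 4.6680176 kg. 1 mg = 1e-06 kg, so 4.6680176 kg = 4.6680176 / 1e-06 = 4668017.6 mg ≈ 4.668e+06 mg (4 s.f.).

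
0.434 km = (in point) 1.23e+06. Check: 1 km = 1000 m, so 0.434 km = 0.434 * 1000 = 434 m. 1 point = 0.00035277778 m, so 434 m = 434 / 0.00035277778 = 1230236.2 point ≈ 1.23e+06 point (4 s.f.).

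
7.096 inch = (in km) 1 inch = 0.0254 m, so 7.096 inch = 7.096 * 0.0254 = 0.1802384 m. 1 km = 1000 m, so 0.1802384 m = 0.1802384 / 1000 = 0.0001802384 km ≈ 0.0001802 km (4 s.f.). Final answer: 0.0001802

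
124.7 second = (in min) 2.078. Check: 124.7 second = 124.7 s. 1 min = 60 s, so 124.7 s = 124.7 / 60 = 2.0783333 min ≈ 2.078 min (4 s.f.).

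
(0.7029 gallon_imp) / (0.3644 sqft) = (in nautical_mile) 1 gallon_imp = 0.00454609 m^3, so 0.7029 gallon_imp = 0.7029 * 0.00454609 = 0.0031954467 m^3. 1 sqft = 0.09290304 m^2, so 0.3644 sqft = 0.3644 * 0.09290304 = 0.033853868 m^2. Combine: 0.0031954467 m^3 / 0.033853868 m^2 = 0.094389412 m. 1 nautical_mile = 1852 m, so 0.094389412 m = 0.094389412 / 1852 = 5.0966205e-05 nautical_mile ≈ 5.097e-05 nautical_mile (4 s.f.). Final answer: 5.097e-05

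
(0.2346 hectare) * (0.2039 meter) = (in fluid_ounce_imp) 1.684e+07. Check: 1 hectare = 10000 m^2, so 0.2346 hectare = 0.2346 * 10000 = 2346 m^2. 0.2039 meter = 0.2039 m. Combine: 2346 m^2 * 0.2039 m = 478.3494 m^3. 1 fluid_ounce_imp = 2.8413063e-05 m^3, so 478.3494 m^3 = 478.3494 / 2.8413063e-05 = 16835545 fluid_ounce_imp ≈ 1.684e+07 fluid_ounce_imp (4 s.f.).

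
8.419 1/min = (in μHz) 1 1/min = 0.016666667 Hz, so 8.419 1/min = 8.419 * 0.016666667 = 0.14031667 Hz. 1 μHz = 1e-06 Hz, so 0.14031667 Hz = 0.14031667 / 1e-06 = 140316.67 μHz ≈ 1.403e+05 μHz (4 s.f.). Final answer: 1.403e+05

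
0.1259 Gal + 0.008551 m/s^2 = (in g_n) 0.001. Check: 1 Gal = 0.01 m/s^2, so 0.1259 Gal = 0.1259 * 0.01 = 0.001259 m/s^2. 0.008551 m/s^2 is already in m/s^2. Sum: 0.001259 + 0.008551 = 0.00981 m/s^2. 1 g_n = 9.80665 m/s^2, so 0.00981 m/s^2 = 0.00981 / 9.80665 = 0.0010003416 g_n ≈ 0.001 g_n (4 s.f.).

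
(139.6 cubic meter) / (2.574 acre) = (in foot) 139.6 cubic meter = 139.6 m^3. 1 acre = 4046.8564 m^2, so 2.574 acre = 2.574 * 4046.8564 = 10416.608 m^2. Combine: 139.6 m^3 / 10416.608 m^2 = 0.013401675 m. 1 foot = 0.3048 m, so 0.013401675 m = 0.013401675 / 0.3048 = 0.04396875 foot ≈ 0.04397 foot (4 s.f.). Final answer: 0.04397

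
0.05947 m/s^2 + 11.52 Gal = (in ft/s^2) 0.5731. Check: 0.05947 m/s^2 is already in m/s^2. 1 Gal = 0.01 m/s^2, so 11.52 Gal = 11.52 * 0.01 = 0.1152 m/s^2. Sum: 0.05947 + 0.1152 = 0.17467 m/s^2. 1 ft/s^2 = 0.3048 m/s^2, so 0.17467 m/s^2 = 0.17467 / 0.3048 = 0.5730643 ft/s^2 ≈ 0.5731 ft/s^2 (4 s.f.).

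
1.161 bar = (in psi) 1 bar = 100000 Pa, so 1.161 bar = 1.161 * 100000 = 116100 Pa. 1 psi = 6894.7573 Pa, so 116100 Pa = 116100 / 6894.7573 = 16.838881 psi ≈ 16.84 psi (4 s.f.). Final answer: 16.84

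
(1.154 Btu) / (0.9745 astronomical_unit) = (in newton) 8.352e-09. Check: 1 Btu = 1055.0559 J, so 1.154 Btu = 1.154 * 1055.0559 = 1217.5345 J. 1 astronomical_unit = 1.4959787e+11 m, so 0.9745 astronomical_unit = 0.9745 * 1.4959787e+11 = 1.4578312e+11 m. Combine: 1217.5345 J / 1.4578312e+11 m = 8.351683e-09 N. 8.351683e-09 N = 8.351683e-09 newton ≈ 8.352e-09 newton (4 s.f.).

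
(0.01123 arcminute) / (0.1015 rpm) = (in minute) 1 arcminute = 0.00029088821 rad, so 0.01123 arcminute = 0.01123 * 0.00029088821 = 3.2666746e-06 rad. 1 rpm = 0.10471976 rad/s, so 0.1015 rpm = 0.1015 * 0.10471976 = 0.010629055 rad/s. Combine: 3.2666746e-06 rad / 0.010629055 rad/s = 0.00030733443 s. 1 minute = 60 s, so 0.00030733443 s = 0.00030733443 / 60 = 5.1222405e-06 minute ≈ 5.122e-06 minute (4 s.f.). Final answer: 5.122e-06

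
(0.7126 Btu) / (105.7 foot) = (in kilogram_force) 1 Btu = 1055.0559 J, so 0.7126 Btu = 0.7126 * 1055.0559 = 751.8328 J. 1 foot = 0.3048 m, so 105.7 foot = 105.7 * 0.3048 = 32.21736 m. Combine: 751.8328 J / 32.21736 m = 23.336263 N. 1 kilogram_force = 9.80665 N, so 23.336263 N = 23.336263 / 9.80665 = 2.3796366 kilogram_force ≈ 2.38 kilogram_force (4 s.f.). Final answer: 2.38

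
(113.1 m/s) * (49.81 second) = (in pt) 113.1 m/s is already in m/s. 49.81 second = 49.81 s. Combine: 113.1 m/s * 49.81 s = 5633.511 m. 1 pt = 0.00035277778 m, so 5633.511 m = 5633.511 / 0.00035277778 = 15969008 pt ≈ 1.597e+07 pt (4 s.f.). Final answer: 1.597e+07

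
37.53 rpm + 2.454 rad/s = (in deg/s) 1 rpm = 0.10471976 rad/s, so 37.53 rpm = 37.53 * 0.10471976 = 3.9301324 rad/s. 2.454 rad/s is already in rad/s. Sum: 3.9301324 + 2.454 = 6.3841324 rad/s. 1 deg/s = 0.017453293 rad/s, so 6.3841324 rad/s = 6.3841324 / 0.017453293 = 365.78384 deg/s ≈ 365.8 deg/s (4 s.f.). Final answer: 365.8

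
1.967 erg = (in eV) 1.228e+12. Check: 1 erg = 1e-07 J, so 1.967 erg = 1.967 * 1e-07 = 1.967e-07 J. 1 eV = 1.6021766e-19 J, so 1.967e-07 J = 1.967e-07 / 1.6021766e-19 = 1.2277048e+12 eV ≈ 1.228e+12 eV (4 s.f.).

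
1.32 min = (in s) 79.2. Check: 1 min = 60 s, so 1.32 min = 1.32 * 60 = 79.2 s. Result: 79.2 s.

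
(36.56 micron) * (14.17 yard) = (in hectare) 4.737e-08. Check: 1 micron = 1e-06 m, so 36.56 micron = 36.56 * 1e-06 = 3.656e-05 m. 1 yard = 0.9144 m, so 14.17 yard = 14.17 * 0.9144 = 12.957048 m. Combine: 3.656e-05 m * 12.957048 m = 0.00047370967 m^2. 1 hectare = 10000 m^2, so 0.00047370967 m^2 = 0.00047370967 / 10000 = 4.7370967e-08 hectare ≈ 4.737e-08 hectare (4 s.f.).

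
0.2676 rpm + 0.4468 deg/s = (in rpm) 1 rpm = 0.10471976 rad/s, so 0.2676 rpm = 0.2676 * 0.10471976 = 0.028023006 rad/s. 1 deg/s = 0.017453293 rad/s, so 0.4468 deg/s = 0.4468 * 0.017453293 = 0.0077981311 rad/s. Sum: 0.028023006 + 0.0077981311 = 0.035821138 rad/s. 1 rpm = 0.10471976 rad/s, so 0.035821138 rad/s = 0.035821138 / 0.10471976 = 0.34206667 rpm ≈ 0.3421 rpm (4 s.f.). Final answer: 0.3421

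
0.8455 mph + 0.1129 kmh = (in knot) 0.7957. Check: 1 mph = 0.44704 m/s, so 0.8455 mph = 0.8455 * 0.44704 = 0.37797232 m/s. 1 kmh = 0.27777778 m/s, so 0.1129 kmh = 0.1129 * 0.27777778 = 0.031361111 m/s. Sum: 0.37797232 + 0.031361111 = 0.40933343 m/s. 1 knot = 0.51444444 m/s, so 0.40933343 m/s = 0.40933343 / 0.51444444 = 0.79568054 knot ≈ 0.7957 knot (4 s.f.).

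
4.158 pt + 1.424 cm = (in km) 1.571e-05. Check: 1 pt = 0.00035277778 m, so 4.158 pt = 4.158 * 0.00035277778 = 0.00146685 m. 1 cm = 0.01 m, so 1.424 cm = 1.424 * 0.01 = 0.01424 m. Sum: 0.00146685 + 0.01424 = 0.01570685 m. 1 km = 1000 m, so 0.01570685 m = 0.01570685 / 1000 = 1.570685e-05 km ≈ 1.571e-05 km (4 s.f.).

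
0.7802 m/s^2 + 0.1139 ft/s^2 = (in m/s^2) 0.8149. Check: 0.7802 m/s^2 is already in m/s^2. 1 ft/s^2 = 0.3048 m/s^2, so 0.1139 ft/s^2 = 0.1139 * 0.3048 = 0.03471672 m/s^2. Sum: 0.7802 + 0.03471672 = 0.81491672 m/s^2. Result: 0.81491672 m/s^2 ≈ 0.8149 m/s^2 (4 s.f.).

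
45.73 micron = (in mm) 0.04573. Check: 1 micron = 1e-06 m, so 45.73 micron = 45.73 * 1e-06 = 4.573e-05 m. 1 mm = 0.001 m, so 4.573e-05 m = 4.573e-05 / 0.001 = 0.04573 mm.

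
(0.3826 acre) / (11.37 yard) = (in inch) 5863. Check: 1 acre = 4046.8564 m^2, so 0.3826 acre = 0.3826 * 4046.8564 = 1548.3273 m^2. 1 yard = 0.9144 m, so 11.37 yard = 11.37 * 0.9144 = 10.396728 m. Combine: 1548.3273 m^2 / 10.396728 m = 148.92448 m. 1 inch = 0.0254 m, so 148.92448 m = 148.92448 / 0.0254 = 5863.1683 inch ≈ 5863 inch (4 s.f.).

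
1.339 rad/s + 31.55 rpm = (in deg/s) 1.339 rad/s is already in rad/s. 1 rpm = 0.10471976 rad/s, so 31.55 rpm = 31.55 * 0.10471976 = 3.3039083 rad/s. Sum: 1.339 + 3.3039083 = 4.6429083 rad/s. 1 deg/s = 0.017453293 rad/s, so 4.6429083 rad/s = 4.6429083 / 0.017453293 = 266.01905 deg/s ≈ 266 deg/s (4 s.f.). Final answer: 266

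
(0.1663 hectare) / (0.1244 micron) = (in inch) 1 hectare = 10000 m^2, so 0.1663 hectare = 0.1663 * 10000 = 1663 m^2. 1 micron = 1e-06 m, so 0.1244 micron = 0.1244 * 1e-06 = 1.244e-07 m. Combine: 1663 m^2 / 1.244e-07 m = 1.3368167e+10 m. 1 inch = 0.0254 m, so 1.3368167e+10 m = 1.3368167e+10 / 0.0254 = 5.263058e+11 inch ≈ 5.263e+11 inch (4 s.f.). Final answer: 5.263e+11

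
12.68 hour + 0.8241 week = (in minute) 1 hour = 3600 s, so 12.68 hour = 12.68 * 3600 = 45648 s. 1 week = 604800 s, so 0.8241 week = 0.8241 * 604800 = 498415.68 s. Sum: 45648 + 498415.68 = 544063.68 s. 1 minute = 60 s, so 544063.68 s = 544063.68 / 60 = 9067.728 minute ≈ 9068 minute (4 s.f.). Final answer: 9068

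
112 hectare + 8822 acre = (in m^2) 3.682e+07. Check: 1 hectare = 10000 m^2, so 112 hectare = 112 * 10000 = 1120000 m^2. 1 acre = 4046.8564 m^2, so 8822 acre = 8822 * 4046.8564 = 35701367 m^2. Sum: 1120000 + 35701367 = 36821367 m^2. Result: 36821367 m^2 ≈ 3.682e+07 m^2 (4 s.f.).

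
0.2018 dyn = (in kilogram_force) 1 dyn = 1e-05 N, so 0.2018 dyn = 0.2018 * 1e-05 = 2.018e-06 N. 1 kilogram_force = 9.80665 N, so 2.018e-06 N = 2.018e-06 / 9.80665 = 2.0577873e-07 kilogram_force ≈ 2.058e-07 kilogram_force (4 s.f.). Final answer: 2.058e-07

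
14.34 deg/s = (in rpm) 1 deg/s = 0.017453293 rad/s, so 14.34 deg/s = 14.34 * 0.017453293 = 0.25028021 rad/s. 1 rpm = 0.10471976 rad/s, so 0.25028021 rad/s = 0.25028021 / 0.10471976 = 2.39 rpm. Final answer: 2.39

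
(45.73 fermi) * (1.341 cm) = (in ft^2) 6.601e-15. Check: 1 fermi = 1e-15 m, so 45.73 fermi = 45.73 * 1e-15 = 4.573e-14 m. 1 cm = 0.01 m, so 1.341 cm = 1.341 * 0.01 = 0.01341 m. Combine: 4.573e-14 m * 0.01341 m = 6.132393e-16 m^2. 1 ft^2 = 0.09290304 m^2, so 6.132393e-16 m^2 = 6.132393e-16 / 0.09290304 = 6.6008529e-15 ft^2 ≈ 6.601e-15 ft^2 (4 s.f.).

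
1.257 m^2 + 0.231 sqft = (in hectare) 1.257 m^2 is already in m^2. 1 sqft = 0.09290304 m^2, so 0.231 sqft = 0.231 * 0.09290304 = 0.021460602 m^2. Sum: 1.257 + 0.021460602 = 1.2784606 m^2. 1 hectare = 10000 m^2, so 1.2784606 m^2 = 1.2784606 / 10000 = 0.00012784606 hectare ≈ 0.0001278 hectare (4 s.f.). Final answer: 0.0001278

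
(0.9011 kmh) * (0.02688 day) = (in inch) 1 kmh = 0.27777778 m/s, so 0.9011 kmh = 0.9011 * 0.27777778 = 0.25030556 m/s. 1 day = 86400 s, so 0.02688 day = 0.02688 * 86400 = 2322.432 s. Combine: 0.25030556 m/s * 2322.432 s = 581.31763 m. 1 inch = 0.0254 m, so 581.31763 m = 581.31763 / 0.0254 = 22886.521 inch ≈ 2.289e+04 inch (4 s.f.). Final answer: 2.289e+04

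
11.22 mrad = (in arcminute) 38.57. Check: 1 mrad = 0.001 rad, so 11.22 mrad = 11.22 * 0.001 = 0.01122 rad. 1 arcminute = 0.00029088821 rad, so 0.01122 rad = 0.01122 / 0.00029088821 = 38.571519 arcminute ≈ 38.57 arcminute (4 s.f.).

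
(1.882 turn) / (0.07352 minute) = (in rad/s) 2.681. Check: 1 turn = 6.2831853 rad, so 1.882 turn = 1.882 * 6.2831853 = 11.824955 rad. 1 minute = 60 s, so 0.07352 minute = 0.07352 * 60 = 4.4112 s. Combine: 11.824955 rad / 4.4112 s = 2.6806662 rad/s. Result: 2.6806662 rad/s ≈ 2.681 rad/s (4 s.f.).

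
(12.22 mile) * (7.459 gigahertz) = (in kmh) 1 mile = 1609.344 m, so 12.22 mile = 12.22 * 1609.344 = 19666.184 m. 1 gigahertz = 1e+09 Hz, so 7.459 gigahertz = 7.459 * 1e+09 = 7.459e+09 Hz. Combine: 19666.184 m * 7.459e+09 Hz = 1.4669006e+14 m/s. 1 kmh = 0.27777778 m/s, so 1.4669006e+14 m/s = 1.4669006e+14 / 0.27777778 = 5.2808423e+14 kmh ≈ 5.281e+14 kmh (4 s.f.). Final answer: 5.281e+14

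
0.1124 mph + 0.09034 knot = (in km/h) 0.3482. Check: 1 mph = 0.44704 m/s, so 0.1124 mph = 0.1124 * 0.44704 = 0.050247296 m/s. 1 knot = 0.51444444 m/s, so 0.09034 knot = 0.09034 * 0.51444444 = 0.046474911 m/s. Sum: 0.050247296 + 0.046474911 = 0.096722207 m/s. 1 km/h = 0.27777778 m/s, so 0.096722207 m/s = 0.096722207 / 0.27777778 = 0.34819995 km/h ≈ 0.3482 km/h (4 s.f.).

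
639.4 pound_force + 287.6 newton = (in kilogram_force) 1 pound_force = 4.4482216 N, so 639.4 pound_force = 639.4 * 4.4482216 = 2844.1929 N. 287.6 newton = 287.6 N. Sum: 2844.1929 + 287.6 = 3131.7929 N. 1 kilogram_force = 9.80665 N, so 3131.7929 N = 3131.7929 / 9.80665 = 319.354 kilogram_force ≈ 319.4 kilogram_force (4 s.f.). Final answer: 319.4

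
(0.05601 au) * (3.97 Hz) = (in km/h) 1 au = 1.4959787e+11 m, so 0.05601 au = 0.05601 * 1.4959787e+11 = 8.3789767e+09 m. 3.97 Hz is already in Hz. Combine: 8.3789767e+09 m * 3.97 Hz = 3.3264538e+10 m/s. 1 km/h = 0.27777778 m/s, so 3.3264538e+10 m/s = 3.3264538e+10 / 0.27777778 = 1.1975234e+11 km/h ≈ 1.198e+11 km/h (4 s.f.). Final answer: 1.198e+11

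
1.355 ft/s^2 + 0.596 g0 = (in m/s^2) 6.258. Check: 1 ft/s^2 = 0.3048 m/s^2, so 1.355 ft/s^2 = 1.355 * 0.3048 = 0.413004 m/s^2. 1 g0 = 9.80665 m/s^2, so 0.596 g0 = 0.596 * 9.80665 = 5.8447634 m/s^2. Sum: 0.413004 + 5.8447634 = 6.2577674 m/s^2. Result: 6.2577674 m/s^2 ≈ 6.258 m/s^2 (4 s.f.).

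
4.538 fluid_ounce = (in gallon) 0.03545. Check: 1 fluid_ounce = 2.957353e-05 m^3, so 4.538 fluid_ounce = 4.538 * 2.957353e-05 = 0.00013420468 m^3. 1 gallon = 0.0037854118 m^3, so 0.00013420468 m^3 = 0.00013420468 / 0.0037854118 = 0.035453125 gallon ≈ 0.03545 gallon (4 s.f.).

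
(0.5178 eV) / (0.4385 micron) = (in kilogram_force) 1.929e-14. Check: 1 eV = 1.6021766e-19 J, so 0.5178 eV = 0.5178 * 1.6021766e-19 = 8.2960706e-20 J. 1 micron = 1e-06 m, so 0.4385 micron = 0.4385 * 1e-06 = 4.385e-07 m. Combine: 8.2960706e-20 J / 4.385e-07 m = 1.8919203e-13 N. 1 kilogram_force = 9.80665 N, so 1.8919203e-13 N = 1.8919203e-13 / 9.80665 = 1.9292218e-14 kilogram_force ≈ 1.929e-14 kilogram_force (4 s.f.).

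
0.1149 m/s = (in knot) 0.2233. Check: 1 knot = 0.51444444 m/s, so 0.1149 m/s = 0.1149 / 0.51444444 = 0.22334773 knot ≈ 0.2233 knot (4 s.f.).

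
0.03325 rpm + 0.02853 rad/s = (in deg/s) 1.834. Check: 1 rpm = 0.10471976 rad/s, so 0.03325 rpm = 0.03325 * 0.10471976 = 0.0034819319 rad/s. 0.02853 rad/s is already in rad/s. Sum: 0.0034819319 + 0.02853 = 0.032011932 rad/s. 1 deg/s = 0.017453293 rad/s, so 0.032011932 rad/s = 0.032011932 / 0.017453293 = 1.8341486 deg/s ≈ 1.834 deg/s (4 s.f.).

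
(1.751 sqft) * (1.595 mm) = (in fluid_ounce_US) 1 sqft = 0.09290304 m^2, so 1.751 sqft = 1.751 * 0.09290304 = 0.16267322 m^2. 1 mm = 0.001 m, so 1.595 mm = 1.595 * 0.001 = 0.001595 m. Combine: 0.16267322 m^2 * 0.001595 m = 0.00025946379 m^3. 1 fluid_ounce_US = 2.957353e-05 m^3, so 0.00025946379 m^3 = 0.00025946379 / 2.957353e-05 = 8.7735145 fluid_ounce_US ≈ 8.774 fluid_ounce_US (4 s.f.). Final answer: 8.774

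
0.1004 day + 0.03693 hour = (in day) 1 day = 86400 s, so 0.1004 day = 0.1004 * 86400 = 8674.56 s. 1 hour = 3600 s, so 0.03693 hour = 0.03693 * 3600 = 132.948 s. Sum: 8674.56 + 132.948 = 8807.508 s. 1 day = 86400 s, so 8807.508 s = 8807.508 / 86400 = 0.10193875 day ≈ 0.1019 day (4 s.f.). Final answer: 0.1019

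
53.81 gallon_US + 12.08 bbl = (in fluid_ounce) 1 gallon_US = 0.0037854118 m^3, so 53.81 gallon_US = 53.81 * 0.0037854118 = 0.20369301 m^3. 1 bbl = 0.15898729 m^3, so 12.08 bbl = 12.08 * 0.15898729 = 1.9205665 m^3. Sum: 0.20369301 + 1.9205665 = 2.1242595 m^3. 1 fluid_ounce = 2.957353e-05 m^3, so 2.1242595 m^3 = 2.1242595 / 2.957353e-05 = 71829.76 fluid_ounce ≈ 7.183e+04 fluid_ounce (4 s.f.). Final answer: 7.183e+04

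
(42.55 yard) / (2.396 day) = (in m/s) 0.0001879. Check: 1 yard = 0.9144 m, so 42.55 yard = 42.55 * 0.9144 = 38.90772 m. 1 day = 86400 s, so 2.396 day = 2.396 * 86400 = 207014.4 s. Combine: 38.90772 m / 207014.4 s = 0.00018794693 m/s. Result: 0.00018794693 m/s ≈ 0.0001879 m/s (4 s.f.).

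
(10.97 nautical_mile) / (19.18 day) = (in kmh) 1 nautical_mile = 1852 m, so 10.97 nautical_mile = 10.97 * 1852 = 20316.44 m. 1 day = 86400 s, so 19.18 day = 19.18 * 86400 = 1657152 s. Combine: 20316.44 m / 1657152 s = 0.012259853 m/s. 1 kmh = 0.27777778 m/s, so 0.012259853 m/s = 0.012259853 / 0.27777778 = 0.044135471 kmh ≈ 0.04414 kmh (4 s.f.). Final answer: 0.04414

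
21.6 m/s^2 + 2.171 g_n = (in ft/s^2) 140.7. Check: 21.6 m/s^2 is already in m/s^2. 1 g_n = 9.80665 m/s^2, so 2.171 g_n = 2.171 * 9.80665 = 21.290237 m/s^2. Sum: 21.6 + 21.290237 = 42.890237 m/s^2. 1 ft/s^2 = 0.3048 m/s^2, so 42.890237 m/s^2 = 42.890237 / 0.3048 = 140.716 ft/s^2 ≈ 140.7 ft/s^2 (4 s.f.).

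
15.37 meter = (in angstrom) 1.537e+11. Check: 15.37 meter = 15.37 m. 1 angstrom = 1e-10 m, so 15.37 m = 15.37 / 1e-10 = 1.537e+11 angstrom.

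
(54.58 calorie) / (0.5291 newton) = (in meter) 1 calorie = 4.184 J, so 54.58 calorie = 54.58 * 4.184 = 228.36272 J. 0.5291 newton = 0.5291 N. Combine: 228.36272 J / 0.5291 N = 431.60597 m. 431.60597 m = 431.60597 meter ≈ 431.6 meter (4 s.f.). Final answer: 431.6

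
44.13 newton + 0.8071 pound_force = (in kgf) 4.866. Check: 44.13 newton = 44.13 N. 1 pound_force = 4.4482216 N, so 0.8071 pound_force = 0.8071 * 4.4482216 = 3.5901597 N. Sum: 44.13 + 3.5901597 = 47.72016 N. 1 kgf = 9.80665 N, so 47.72016 N = 47.72016 / 9.80665 = 4.866102 kgf ≈ 4.866 kgf (4 s.f.).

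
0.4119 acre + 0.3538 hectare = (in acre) 1 acre = 4046.8564 m^2, so 0.4119 acre = 0.4119 * 4046.8564 = 1666.9002 m^2. 1 hectare = 10000 m^2, so 0.3538 hectare = 0.3538 * 10000 = 3538 m^2. Sum: 1666.9002 + 3538 = 5204.9002 m^2. 1 acre = 4046.8564 m^2, so 5204.9002 m^2 = 5204.9002 / 4046.8564 = 1.2861588 acre ≈ 1.286 acre (4 s.f.). Final answer: 1.286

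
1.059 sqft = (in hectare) 1 sqft = 0.09290304 m^2, so 1.059 sqft = 1.059 * 0.09290304 = 0.098384319 m^2. 1 hectare = 10000 m^2, so 0.098384319 m^2 = 0.098384319 / 10000 = 9.8384319e-06 hectare ≈ 9.838e-06 hectare (4 s.f.). Final answer: 9.838e-06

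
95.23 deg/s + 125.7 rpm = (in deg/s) 849.4. Check: 1 deg/s = 0.017453293 rad/s, so 95.23 deg/s = 95.23 * 0.017453293 = 1.662077 rad/s. 1 rpm = 0.10471976 rad/s, so 125.7 rpm = 125.7 * 0.10471976 = 13.163273 rad/s. Sum: 1.662077 + 13.163273 = 14.82535 rad/s. 1 deg/s = 0.017453293 rad/s, so 14.82535 rad/s = 14.82535 / 0.017453293 = 849.43 deg/s ≈ 849.4 deg/s (4 s.f.).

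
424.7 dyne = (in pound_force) 0.0009548. Check: 1 dyne = 1e-05 N, so 424.7 dyne = 424.7 * 1e-05 = 0.004247 N. 1 pound_force = 4.4482216 N, so 0.004247 N = 0.004247 / 4.4482216 = 0.00095476358 pound_force ≈ 0.0009548 pound_force (4 s.f.).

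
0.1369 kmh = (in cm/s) 1 kmh = 0.27777778 m/s, so 0.1369 kmh = 0.1369 * 0.27777778 = 0.038027778 m/s. 1 cm/s = 0.01 m/s, so 0.038027778 m/s = 0.038027778 / 0.01 = 3.8027778 cm/s ≈ 3.803 cm/s (4 s.f.). Final answer: 3.803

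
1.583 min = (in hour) 0.02638. Check: 1 min = 60 s, so 1.583 min = 1.583 * 60 = 94.98 s. 1 hour = 3600 s, so 94.98 s = 94.98 / 3600 = 0.026383333 hour ≈ 0.02638 hour (4 s.f.).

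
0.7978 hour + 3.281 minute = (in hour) 0.8525. Check: 1 hour = 3600 s, so 0.7978 hour = 0.7978 * 3600 = 2872.08 s. 1 minute = 60 s, so 3.281 minute = 3.281 * 60 = 196.86 s. Sum: 2872.08 + 196.86 = 3068.94 s. 1 hour = 3600 s, so 3068.94 s = 3068.94 / 3600 = 0.85248333 hour ≈ 0.8525 hour (4 s.f.).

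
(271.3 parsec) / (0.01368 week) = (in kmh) 3.643e+15. Check: 1 parsec = 3.0856776e+16 m, so 271.3 parsec = 271.3 * 3.0856776e+16 = 8.3714433e+18 m. 1 week = 604800 s, so 0.01368 week = 0.01368 * 604800 = 8273.664 s. Combine: 8.3714433e+18 m / 8273.664 s = 1.0118181e+15 m/s. 1 kmh = 0.27777778 m/s, so 1.0118181e+15 m/s = 1.0118181e+15 / 0.27777778 = 3.6425453e+15 kmh ≈ 3.643e+15 kmh (4 s.f.).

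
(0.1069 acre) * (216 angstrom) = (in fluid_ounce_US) 1 acre = 4046.8564 m^2, so 0.1069 acre = 0.1069 * 4046.8564 = 432.60895 m^2. 1 angstrom = 1e-10 m, so 216 angstrom = 216 * 1e-10 = 2.16e-08 m. Combine: 432.60895 m^2 * 2.16e-08 m = 9.3443534e-06 m^3. 1 fluid_ounce_US = 2.957353e-05 m^3, so 9.3443534e-06 m^3 = 9.3443534e-06 / 2.957353e-05 = 0.31597018 fluid_ounce_US ≈ 0.316 fluid_ounce_US (4 s.f.). Final answer: 0.316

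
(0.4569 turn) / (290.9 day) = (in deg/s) 1 turn = 6.2831853 rad, so 0.4569 turn = 0.4569 * 6.2831853 = 2.8707874 rad. 1 day = 86400 s, so 290.9 day = 290.9 * 86400 = 25133760 s. Combine: 2.8707874 rad / 25133760 s = 1.1422037e-07 rad/s. 1 deg/s = 0.017453293 rad/s, so 1.1422037e-07 rad/s = 1.1422037e-07 / 0.017453293 = 6.5443451e-06 deg/s ≈ 6.544e-06 deg/s (4 s.f.). Final answer: 6.544e-06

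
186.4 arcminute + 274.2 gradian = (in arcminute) 1.499e+04. Check: 1 arcminute = 0.00029088821 rad, so 186.4 arcminute = 186.4 * 0.00029088821 = 0.054221562 rad. 1 gradian = 0.015707963 rad, so 274.2 gradian = 274.2 * 0.015707963 = 4.3071235 rad. Sum: 0.054221562 + 4.3071235 = 4.3613451 rad. 1 arcminute = 0.00029088821 rad, so 4.3613451 rad = 4.3613451 / 0.00029088821 = 14993.2 arcminute ≈ 1.499e+04 arcminute (4 s.f.).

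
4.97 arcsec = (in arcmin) 1 arcsec = 4.8481368e-06 rad, so 4.97 arcsec = 4.97 * 4.8481368e-06 = 2.409524e-05 rad. 1 arcmin = 0.00029088821 rad, so 2.409524e-05 rad = 2.409524e-05 / 0.00029088821 = 0.082833333 arcmin ≈ 0.08283 arcmin (4 s.f.). Final answer: 0.08283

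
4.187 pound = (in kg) 1.899. Check: 1 pound = 0.45359237 kg, so 4.187 pound = 4.187 * 0.45359237 = 1.8991913 kg. Result: 1.8991913 kg ≈ 1.899 kg (4 s.f.).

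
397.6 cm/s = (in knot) 1 cm/s = 0.01 m/s, so 397.6 cm/s = 397.6 * 0.01 = 3.976 m/s. 1 knot = 0.51444444 m/s, so 3.976 m/s = 3.976 / 0.51444444 = 7.7287257 knot ≈ 7.729 knot (4 s.f.). Final answer: 7.729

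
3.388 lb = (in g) 1 lb = 0.45359237 kg, so 3.388 lb = 3.388 * 0.45359237 = 1.5367709 kg. 1 g = 0.001 kg, so 1.5367709 kg = 1.5367709 / 0.001 = 1536.7709 g ≈ 1537 g (4 s.f.). Final answer: 1537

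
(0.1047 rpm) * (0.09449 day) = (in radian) 1 rpm = 0.10471976 rad/s, so 0.1047 rpm = 0.1047 * 0.10471976 = 0.010964158 rad/s. 1 day = 86400 s, so 0.09449 day = 0.09449 * 86400 = 8163.936 s. Combine: 0.010964158 rad/s * 8163.936 s = 89.510687 rad. 89.510687 rad = 89.510687 radian ≈ 89.51 radian (4 s.f.). Final answer: 89.51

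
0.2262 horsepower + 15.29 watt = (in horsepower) 0.2467. Check: 1 horsepower = 745.69987 W, so 0.2262 horsepower = 0.2262 * 745.69987 = 168.67731 W. 15.29 watt = 15.29 W. Sum: 168.67731 + 15.29 = 183.96731 W. 1 horsepower = 745.69987 W, so 183.96731 W = 183.96731 / 745.69987 = 0.24670423 horsepower ≈ 0.2467 horsepower (4 s.f.).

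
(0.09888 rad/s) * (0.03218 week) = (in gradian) 1.225e+05. Check: 0.09888 rad/s is already in rad/s. 1 week = 604800 s, so 0.03218 week = 0.03218 * 604800 = 19462.464 s. Combine: 0.09888 rad/s * 19462.464 s = 1924.4484 rad. 1 gradian = 0.015707963 rad, so 1924.4484 rad = 1924.4484 / 0.015707963 = 122514.19 gradian ≈ 1.225e+05 gradian (4 s.f.).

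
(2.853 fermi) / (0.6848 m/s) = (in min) 1 fermi = 1e-15 m, so 2.853 fermi = 2.853 * 1e-15 = 2.853e-15 m. 0.6848 m/s is already in m/s. Combine: 2.853e-15 m / 0.6848 m/s = 4.1661799e-15 s. 1 min = 60 s, so 4.1661799e-15 s = 4.1661799e-15 / 60 = 6.9436332e-17 min ≈ 6.944e-17 min (4 s.f.). Final answer: 6.944e-17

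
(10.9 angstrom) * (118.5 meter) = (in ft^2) 1 angstrom = 1e-10 m, so 10.9 angstrom = 10.9 * 1e-10 = 1.09e-09 m. 118.5 meter = 118.5 m. Combine: 1.09e-09 m * 118.5 m = 1.29165e-07 m^2. 1 ft^2 = 0.09290304 m^2, so 1.29165e-07 m^2 = 1.29165e-07 / 0.09290304 = 1.3903205e-06 ft^2 ≈ 1.39e-06 ft^2 (4 s.f.). Final answer: 1.39e-06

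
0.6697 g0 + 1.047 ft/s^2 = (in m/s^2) 6.887. Check: 1 g0 = 9.80665 m/s^2, so 0.6697 g0 = 0.6697 * 9.80665 = 6.5675135 m/s^2. 1 ft/s^2 = 0.3048 m/s^2, so 1.047 ft/s^2 = 1.047 * 0.3048 = 0.3191256 m/s^2. Sum: 6.5675135 + 0.3191256 = 6.8866391 m/s^2. Result: 6.8866391 m/s^2 ≈ 6.887 m/s^2 (4 s.f.).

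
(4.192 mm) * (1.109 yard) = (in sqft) 0.04576. Check: 1 mm = 0.001 m, so 4.192 mm = 4.192 * 0.001 = 0.004192 m. 1 yard = 0.9144 m, so 1.109 yard = 1.109 * 0.9144 = 1.0140696 m. Combine: 0.004192 m * 1.0140696 m = 0.0042509798 m^2. 1 sqft = 0.09290304 m^2, so 0.0042509798 m^2 = 0.0042509798 / 0.09290304 = 0.045757165 sqft ≈ 0.04576 sqft (4 s.f.).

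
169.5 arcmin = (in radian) 0.04931. Check: 1 arcmin = 0.00029088821 rad, so 169.5 arcmin = 169.5 * 0.00029088821 = 0.049305551 rad. 0.049305551 rad = 0.049305551 radian ≈ 0.04931 radian (4 s.f.).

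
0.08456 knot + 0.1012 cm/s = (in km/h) 0.1602. Check: 1 knot = 0.51444444 m/s, so 0.08456 knot = 0.08456 * 0.51444444 = 0.043501422 m/s. 1 cm/s = 0.01 m/s, so 0.1012 cm/s = 0.1012 * 0.01 = 0.001012 m/s. Sum: 0.043501422 + 0.001012 = 0.044513422 m/s. 1 km/h = 0.27777778 m/s, so 0.044513422 m/s = 0.044513422 / 0.27777778 = 0.16024832 km/h ≈ 0.1602 km/h (4 s.f.).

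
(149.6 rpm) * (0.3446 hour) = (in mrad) 1 rpm = 0.10471976 rad/s, so 149.6 rpm = 149.6 * 0.10471976 = 15.666075 rad/s. 1 hour = 3600 s, so 0.3446 hour = 0.3446 * 3600 = 1240.56 s. Combine: 15.666075 rad/s * 1240.56 s = 19434.706 rad. 1 mrad = 0.001 rad, so 19434.706 rad = 19434.706 / 0.001 = 19434706 mrad ≈ 1.943e+07 mrad (4 s.f.). Final answer: 1.943e+07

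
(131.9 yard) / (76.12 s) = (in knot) 3.08. Check: 1 yard = 0.9144 m, so 131.9 yard = 131.9 * 0.9144 = 120.60936 m. 76.12 s is already in s. Combine: 120.60936 m / 76.12 s = 1.5844635 m/s. 1 knot = 0.51444444 m/s, so 1.5844635 m/s = 1.5844635 / 0.51444444 = 3.0799506 knot ≈ 3.08 knot (4 s.f.).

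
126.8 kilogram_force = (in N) 1243. Check: 1 kilogram_force = 9.80665 N, so 126.8 kilogram_force = 126.8 * 9.80665 = 1243.4832 N. Result: 1243.4832 N ≈ 1243 N (4 s.f.).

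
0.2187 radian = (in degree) 0.2187 radian = 0.2187 rad. 1 degree = 0.017453293 rad, so 0.2187 rad = 0.2187 / 0.017453293 = 12.530587 degree ≈ 12.53 degree (4 s.f.). Final answer: 12.53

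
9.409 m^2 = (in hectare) 1 hectare = 10000 m^2, so 9.409 m^2 = 9.409 / 10000 = 0.0009409 hectare. Final answer: 0.0009409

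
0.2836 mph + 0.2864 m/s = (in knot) 1 mph = 0.44704 m/s, so 0.2836 mph = 0.2836 * 0.44704 = 0.12678054 m/s. 0.2864 m/s is already in m/s. Sum: 0.12678054 + 0.2864 = 0.41318054 m/s. 1 knot = 0.51444444 m/s, so 0.41318054 m/s = 0.41318054 / 0.51444444 = 0.80315872 knot ≈ 0.8032 knot (4 s.f.). Final answer: 0.8032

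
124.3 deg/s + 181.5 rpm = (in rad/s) 1 deg/s = 0.017453293 rad/s, so 124.3 deg/s = 124.3 * 0.017453293 = 2.1694443 rad/s. 1 rpm = 0.10471976 rad/s, so 181.5 rpm = 181.5 * 0.10471976 = 19.006636 rad/s. Sum: 2.1694443 + 19.006636 = 21.17608 rad/s. Result: 21.17608 rad/s ≈ 21.18 rad/s (4 s.f.). Final answer: 21.18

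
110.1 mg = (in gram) 0.1101. Check: 1 mg = 1e-06 kg, so 110.1 mg = 110.1 * 1e-06 = 0.0001101 kg. 1 gram = 0.001 kg, so 0.0001101 kg = 0.0001101 / 0.001 = 0.1101 gram.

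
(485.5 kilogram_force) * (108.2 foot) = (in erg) 1 kilogram_force = 9.80665 N, so 485.5 kilogram_force = 485.5 * 9.80665 = 4761.1286 N. 1 foot = 0.3048 m, so 108.2 foot = 108.2 * 0.3048 = 32.97936 m. Combine: 4761.1286 N * 32.97936 m = 157018.97 J. 1 erg = 1e-07 J, so 157018.97 J = 157018.97 / 1e-07 = 1.5701897e+12 erg ≈ 1.57e+12 erg (4 s.f.). Final answer: 1.57e+12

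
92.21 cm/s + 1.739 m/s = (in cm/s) 1 cm/s = 0.01 m/s, so 92.21 cm/s = 92.21 * 0.01 = 0.9221 m/s. 1.739 m/s is already in m/s. Sum: 0.9221 + 1.739 = 2.6611 m/s. 1 cm/s = 0.01 m/s, so 2.6611 m/s = 2.6611 / 0.01 = 266.11 cm/s ≈ 266.1 cm/s (4 s.f.). Final answer: 266.1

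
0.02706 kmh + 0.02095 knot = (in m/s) 1 kmh = 0.27777778 m/s, so 0.02706 kmh = 0.02706 * 0.27777778 = 0.0075166667 m/s. 1 knot = 0.51444444 m/s, so 0.02095 knot = 0.02095 * 0.51444444 = 0.010777611 m/s. Sum: 0.0075166667 + 0.010777611 = 0.018294278 m/s. Result: 0.018294278 m/s ≈ 0.01829 m/s (4 s.f.). Final answer: 0.01829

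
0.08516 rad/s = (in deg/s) 1 deg/s = 0.017453293 rad/s, so 0.08516 rad/s = 0.08516 / 0.017453293 = 4.8793086 deg/s ≈ 4.879 deg/s (4 s.f.). Final answer: 4.879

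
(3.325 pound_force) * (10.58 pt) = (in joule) 0.0552. Check: 1 pound_force = 4.4482216 N, so 3.325 pound_force = 3.325 * 4.4482216 = 14.790337 N. 1 pt = 0.00035277778 m, so 10.58 pt = 10.58 * 0.00035277778 = 0.0037323889 m. Combine: 14.790337 N * 0.0037323889 m = 0.055203289 J. 0.055203289 J = 0.055203289 joule ≈ 0.0552 joule (4 s.f.).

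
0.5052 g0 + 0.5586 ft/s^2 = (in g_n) 0.5226. Check: 1 g0 = 9.80665 m/s^2, so 0.5052 g0 = 0.5052 * 9.80665 = 4.9543196 m/s^2. 1 ft/s^2 = 0.3048 m/s^2, so 0.5586 ft/s^2 = 0.5586 * 0.3048 = 0.17026128 m/s^2. Sum: 4.9543196 + 0.17026128 = 5.1245809 m/s^2. 1 g_n = 9.80665 m/s^2, so 5.1245809 m/s^2 = 5.1245809 / 9.80665 = 0.52256182 g_n ≈ 0.5226 g_n (4 s.f.).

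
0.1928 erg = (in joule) 1 erg = 1e-07 J, so 0.1928 erg = 0.1928 * 1e-07 = 1.928e-08 J. 1.928e-08 J = 1.928e-08 joule. Final answer: 1.928e-08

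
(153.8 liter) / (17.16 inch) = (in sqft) 3.798. Check: 1 liter = 0.001 m^3, so 153.8 liter = 153.8 * 0.001 = 0.1538 m^3. 1 inch = 0.0254 m, so 17.16 inch = 17.16 * 0.0254 = 0.435864 m. Combine: 0.1538 m^3 / 0.435864 m = 0.35286236 m^2. 1 sqft = 0.09290304 m^2, so 0.35286236 m^2 = 0.35286236 / 0.09290304 = 3.7981788 sqft ≈ 3.798 sqft (4 s.f.).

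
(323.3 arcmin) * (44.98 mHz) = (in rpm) 1 arcmin = 0.00029088821 rad, so 323.3 arcmin = 323.3 * 0.00029088821 = 0.094044158 rad. 1 mHz = 0.001 Hz, so 44.98 mHz = 44.98 * 0.001 = 0.04498 Hz. Combine: 0.094044158 rad * 0.04498 Hz = 0.0042301062 rad/s. 1 rpm = 0.10471976 rad/s, so 0.0042301062 rad/s = 0.0042301062 / 0.10471976 = 0.040394539 rpm ≈ 0.04039 rpm (4 s.f.). Final answer: 0.04039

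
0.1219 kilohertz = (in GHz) 1.219e-07. Check: 1 kilohertz = 1000 Hz, so 0.1219 kilohertz = 0.1219 * 1000 = 121.9 Hz. 1 GHz = 1e+09 Hz, so 121.9 Hz = 121.9 / 1e+09 = 1.219e-07 GHz.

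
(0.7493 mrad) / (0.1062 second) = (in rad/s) 1 mrad = 0.001 rad, so 0.7493 mrad = 0.7493 * 0.001 = 0.0007493 rad. 0.1062 second = 0.1062 s. Combine: 0.0007493 rad / 0.1062 s = 0.0070555556 rad/s. Result: 0.0070555556 rad/s ≈ 0.007056 rad/s (4 s.f.). Final answer: 0.007056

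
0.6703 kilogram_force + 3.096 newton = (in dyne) 9.669e+05. Check: 1 kilogram_force = 9.80665 N, so 0.6703 kilogram_force = 0.6703 * 9.80665 = 6.5733975 N. 3.096 newton = 3.096 N. Sum: 6.5733975 + 3.096 = 9.6693975 N. 1 dyne = 1e-05 N, so 9.6693975 N = 9.6693975 / 1e-05 = 966939.75 dyne ≈ 9.669e+05 dyne (4 s.f.).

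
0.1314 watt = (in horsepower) 0.0001762. Check: 0.1314 watt = 0.1314 W. 1 horsepower = 745.69987 W, so 0.1314 W = 0.1314 / 745.69987 = 0.0001762103 horsepower ≈ 0.0001762 horsepower (4 s.f.).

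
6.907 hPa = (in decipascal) 1 hPa = 100 Pa, so 6.907 hPa = 6.907 * 100 = 690.7 Pa. 1 decipascal = 0.1 Pa, so 690.7 Pa = 690.7 / 0.1 = 6907 decipascal. Final answer: 6907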